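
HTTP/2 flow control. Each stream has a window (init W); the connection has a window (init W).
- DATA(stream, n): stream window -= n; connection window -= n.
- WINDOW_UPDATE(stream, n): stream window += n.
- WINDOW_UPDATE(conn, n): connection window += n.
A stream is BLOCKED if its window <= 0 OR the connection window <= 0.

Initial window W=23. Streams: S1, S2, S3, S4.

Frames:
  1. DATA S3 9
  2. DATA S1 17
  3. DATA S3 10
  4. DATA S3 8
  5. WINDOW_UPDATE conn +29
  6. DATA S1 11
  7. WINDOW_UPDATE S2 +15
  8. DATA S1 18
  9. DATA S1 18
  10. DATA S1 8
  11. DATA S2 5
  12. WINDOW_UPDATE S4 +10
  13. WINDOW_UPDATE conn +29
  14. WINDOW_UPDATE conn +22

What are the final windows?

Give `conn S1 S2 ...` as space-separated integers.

Op 1: conn=14 S1=23 S2=23 S3=14 S4=23 blocked=[]
Op 2: conn=-3 S1=6 S2=23 S3=14 S4=23 blocked=[1, 2, 3, 4]
Op 3: conn=-13 S1=6 S2=23 S3=4 S4=23 blocked=[1, 2, 3, 4]
Op 4: conn=-21 S1=6 S2=23 S3=-4 S4=23 blocked=[1, 2, 3, 4]
Op 5: conn=8 S1=6 S2=23 S3=-4 S4=23 blocked=[3]
Op 6: conn=-3 S1=-5 S2=23 S3=-4 S4=23 blocked=[1, 2, 3, 4]
Op 7: conn=-3 S1=-5 S2=38 S3=-4 S4=23 blocked=[1, 2, 3, 4]
Op 8: conn=-21 S1=-23 S2=38 S3=-4 S4=23 blocked=[1, 2, 3, 4]
Op 9: conn=-39 S1=-41 S2=38 S3=-4 S4=23 blocked=[1, 2, 3, 4]
Op 10: conn=-47 S1=-49 S2=38 S3=-4 S4=23 blocked=[1, 2, 3, 4]
Op 11: conn=-52 S1=-49 S2=33 S3=-4 S4=23 blocked=[1, 2, 3, 4]
Op 12: conn=-52 S1=-49 S2=33 S3=-4 S4=33 blocked=[1, 2, 3, 4]
Op 13: conn=-23 S1=-49 S2=33 S3=-4 S4=33 blocked=[1, 2, 3, 4]
Op 14: conn=-1 S1=-49 S2=33 S3=-4 S4=33 blocked=[1, 2, 3, 4]

Answer: -1 -49 33 -4 33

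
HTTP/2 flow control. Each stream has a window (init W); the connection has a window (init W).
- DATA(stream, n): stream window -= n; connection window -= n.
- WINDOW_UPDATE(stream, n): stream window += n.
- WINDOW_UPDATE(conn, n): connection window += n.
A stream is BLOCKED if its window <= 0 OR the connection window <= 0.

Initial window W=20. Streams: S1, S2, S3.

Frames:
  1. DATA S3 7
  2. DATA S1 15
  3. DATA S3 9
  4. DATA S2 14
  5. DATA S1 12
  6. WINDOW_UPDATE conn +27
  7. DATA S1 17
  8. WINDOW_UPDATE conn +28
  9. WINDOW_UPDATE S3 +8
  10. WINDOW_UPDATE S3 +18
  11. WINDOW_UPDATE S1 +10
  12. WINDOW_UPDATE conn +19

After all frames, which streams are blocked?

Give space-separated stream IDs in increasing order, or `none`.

Answer: S1

Derivation:
Op 1: conn=13 S1=20 S2=20 S3=13 blocked=[]
Op 2: conn=-2 S1=5 S2=20 S3=13 blocked=[1, 2, 3]
Op 3: conn=-11 S1=5 S2=20 S3=4 blocked=[1, 2, 3]
Op 4: conn=-25 S1=5 S2=6 S3=4 blocked=[1, 2, 3]
Op 5: conn=-37 S1=-7 S2=6 S3=4 blocked=[1, 2, 3]
Op 6: conn=-10 S1=-7 S2=6 S3=4 blocked=[1, 2, 3]
Op 7: conn=-27 S1=-24 S2=6 S3=4 blocked=[1, 2, 3]
Op 8: conn=1 S1=-24 S2=6 S3=4 blocked=[1]
Op 9: conn=1 S1=-24 S2=6 S3=12 blocked=[1]
Op 10: conn=1 S1=-24 S2=6 S3=30 blocked=[1]
Op 11: conn=1 S1=-14 S2=6 S3=30 blocked=[1]
Op 12: conn=20 S1=-14 S2=6 S3=30 blocked=[1]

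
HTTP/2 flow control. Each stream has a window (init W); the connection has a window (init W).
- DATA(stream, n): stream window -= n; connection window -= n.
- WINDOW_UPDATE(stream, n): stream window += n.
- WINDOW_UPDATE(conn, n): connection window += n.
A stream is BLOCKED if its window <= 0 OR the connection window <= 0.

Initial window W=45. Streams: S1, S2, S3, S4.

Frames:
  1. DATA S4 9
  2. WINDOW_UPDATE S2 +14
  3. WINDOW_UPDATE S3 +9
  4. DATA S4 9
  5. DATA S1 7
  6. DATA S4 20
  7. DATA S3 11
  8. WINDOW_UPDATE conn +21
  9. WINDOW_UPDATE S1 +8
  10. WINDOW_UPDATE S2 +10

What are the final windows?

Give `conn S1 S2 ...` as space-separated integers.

Op 1: conn=36 S1=45 S2=45 S3=45 S4=36 blocked=[]
Op 2: conn=36 S1=45 S2=59 S3=45 S4=36 blocked=[]
Op 3: conn=36 S1=45 S2=59 S3=54 S4=36 blocked=[]
Op 4: conn=27 S1=45 S2=59 S3=54 S4=27 blocked=[]
Op 5: conn=20 S1=38 S2=59 S3=54 S4=27 blocked=[]
Op 6: conn=0 S1=38 S2=59 S3=54 S4=7 blocked=[1, 2, 3, 4]
Op 7: conn=-11 S1=38 S2=59 S3=43 S4=7 blocked=[1, 2, 3, 4]
Op 8: conn=10 S1=38 S2=59 S3=43 S4=7 blocked=[]
Op 9: conn=10 S1=46 S2=59 S3=43 S4=7 blocked=[]
Op 10: conn=10 S1=46 S2=69 S3=43 S4=7 blocked=[]

Answer: 10 46 69 43 7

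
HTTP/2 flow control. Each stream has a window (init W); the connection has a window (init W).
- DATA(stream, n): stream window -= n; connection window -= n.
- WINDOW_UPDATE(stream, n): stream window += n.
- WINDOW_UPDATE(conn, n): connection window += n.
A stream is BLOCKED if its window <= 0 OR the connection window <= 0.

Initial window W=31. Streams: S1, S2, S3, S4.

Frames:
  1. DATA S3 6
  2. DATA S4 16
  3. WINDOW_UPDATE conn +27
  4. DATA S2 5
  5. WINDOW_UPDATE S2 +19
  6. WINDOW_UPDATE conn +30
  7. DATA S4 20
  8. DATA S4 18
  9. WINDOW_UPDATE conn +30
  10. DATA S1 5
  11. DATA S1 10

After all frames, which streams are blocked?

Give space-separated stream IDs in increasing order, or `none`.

Answer: S4

Derivation:
Op 1: conn=25 S1=31 S2=31 S3=25 S4=31 blocked=[]
Op 2: conn=9 S1=31 S2=31 S3=25 S4=15 blocked=[]
Op 3: conn=36 S1=31 S2=31 S3=25 S4=15 blocked=[]
Op 4: conn=31 S1=31 S2=26 S3=25 S4=15 blocked=[]
Op 5: conn=31 S1=31 S2=45 S3=25 S4=15 blocked=[]
Op 6: conn=61 S1=31 S2=45 S3=25 S4=15 blocked=[]
Op 7: conn=41 S1=31 S2=45 S3=25 S4=-5 blocked=[4]
Op 8: conn=23 S1=31 S2=45 S3=25 S4=-23 blocked=[4]
Op 9: conn=53 S1=31 S2=45 S3=25 S4=-23 blocked=[4]
Op 10: conn=48 S1=26 S2=45 S3=25 S4=-23 blocked=[4]
Op 11: conn=38 S1=16 S2=45 S3=25 S4=-23 blocked=[4]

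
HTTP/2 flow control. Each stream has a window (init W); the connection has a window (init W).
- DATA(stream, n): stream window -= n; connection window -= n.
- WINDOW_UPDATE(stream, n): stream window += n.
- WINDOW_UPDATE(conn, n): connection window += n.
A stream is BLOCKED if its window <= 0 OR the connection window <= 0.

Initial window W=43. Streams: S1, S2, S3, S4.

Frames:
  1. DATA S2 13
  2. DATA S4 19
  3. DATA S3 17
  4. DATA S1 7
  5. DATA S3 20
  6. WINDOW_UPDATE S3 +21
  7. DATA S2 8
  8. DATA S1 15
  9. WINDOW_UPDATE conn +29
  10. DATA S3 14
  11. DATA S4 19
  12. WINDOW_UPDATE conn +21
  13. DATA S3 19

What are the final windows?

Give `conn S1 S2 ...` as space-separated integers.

Op 1: conn=30 S1=43 S2=30 S3=43 S4=43 blocked=[]
Op 2: conn=11 S1=43 S2=30 S3=43 S4=24 blocked=[]
Op 3: conn=-6 S1=43 S2=30 S3=26 S4=24 blocked=[1, 2, 3, 4]
Op 4: conn=-13 S1=36 S2=30 S3=26 S4=24 blocked=[1, 2, 3, 4]
Op 5: conn=-33 S1=36 S2=30 S3=6 S4=24 blocked=[1, 2, 3, 4]
Op 6: conn=-33 S1=36 S2=30 S3=27 S4=24 blocked=[1, 2, 3, 4]
Op 7: conn=-41 S1=36 S2=22 S3=27 S4=24 blocked=[1, 2, 3, 4]
Op 8: conn=-56 S1=21 S2=22 S3=27 S4=24 blocked=[1, 2, 3, 4]
Op 9: conn=-27 S1=21 S2=22 S3=27 S4=24 blocked=[1, 2, 3, 4]
Op 10: conn=-41 S1=21 S2=22 S3=13 S4=24 blocked=[1, 2, 3, 4]
Op 11: conn=-60 S1=21 S2=22 S3=13 S4=5 blocked=[1, 2, 3, 4]
Op 12: conn=-39 S1=21 S2=22 S3=13 S4=5 blocked=[1, 2, 3, 4]
Op 13: conn=-58 S1=21 S2=22 S3=-6 S4=5 blocked=[1, 2, 3, 4]

Answer: -58 21 22 -6 5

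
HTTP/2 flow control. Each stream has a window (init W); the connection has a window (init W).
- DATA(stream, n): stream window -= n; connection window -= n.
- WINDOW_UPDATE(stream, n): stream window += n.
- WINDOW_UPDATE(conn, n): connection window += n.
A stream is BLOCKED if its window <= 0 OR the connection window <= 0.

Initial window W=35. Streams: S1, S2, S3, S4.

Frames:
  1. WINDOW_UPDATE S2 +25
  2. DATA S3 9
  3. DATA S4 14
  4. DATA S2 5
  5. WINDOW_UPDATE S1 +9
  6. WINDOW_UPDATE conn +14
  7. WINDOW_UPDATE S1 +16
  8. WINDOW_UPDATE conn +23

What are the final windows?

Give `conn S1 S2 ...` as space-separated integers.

Op 1: conn=35 S1=35 S2=60 S3=35 S4=35 blocked=[]
Op 2: conn=26 S1=35 S2=60 S3=26 S4=35 blocked=[]
Op 3: conn=12 S1=35 S2=60 S3=26 S4=21 blocked=[]
Op 4: conn=7 S1=35 S2=55 S3=26 S4=21 blocked=[]
Op 5: conn=7 S1=44 S2=55 S3=26 S4=21 blocked=[]
Op 6: conn=21 S1=44 S2=55 S3=26 S4=21 blocked=[]
Op 7: conn=21 S1=60 S2=55 S3=26 S4=21 blocked=[]
Op 8: conn=44 S1=60 S2=55 S3=26 S4=21 blocked=[]

Answer: 44 60 55 26 21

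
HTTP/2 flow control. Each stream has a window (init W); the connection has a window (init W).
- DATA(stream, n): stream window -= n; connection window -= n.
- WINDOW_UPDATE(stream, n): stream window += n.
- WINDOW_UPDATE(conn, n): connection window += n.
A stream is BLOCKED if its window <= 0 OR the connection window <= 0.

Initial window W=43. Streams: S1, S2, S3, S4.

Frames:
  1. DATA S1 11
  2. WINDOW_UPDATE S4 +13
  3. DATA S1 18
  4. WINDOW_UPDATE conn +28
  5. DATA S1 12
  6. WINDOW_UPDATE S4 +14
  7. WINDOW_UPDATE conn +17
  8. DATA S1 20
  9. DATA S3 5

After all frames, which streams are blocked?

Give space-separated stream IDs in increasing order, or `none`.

Answer: S1

Derivation:
Op 1: conn=32 S1=32 S2=43 S3=43 S4=43 blocked=[]
Op 2: conn=32 S1=32 S2=43 S3=43 S4=56 blocked=[]
Op 3: conn=14 S1=14 S2=43 S3=43 S4=56 blocked=[]
Op 4: conn=42 S1=14 S2=43 S3=43 S4=56 blocked=[]
Op 5: conn=30 S1=2 S2=43 S3=43 S4=56 blocked=[]
Op 6: conn=30 S1=2 S2=43 S3=43 S4=70 blocked=[]
Op 7: conn=47 S1=2 S2=43 S3=43 S4=70 blocked=[]
Op 8: conn=27 S1=-18 S2=43 S3=43 S4=70 blocked=[1]
Op 9: conn=22 S1=-18 S2=43 S3=38 S4=70 blocked=[1]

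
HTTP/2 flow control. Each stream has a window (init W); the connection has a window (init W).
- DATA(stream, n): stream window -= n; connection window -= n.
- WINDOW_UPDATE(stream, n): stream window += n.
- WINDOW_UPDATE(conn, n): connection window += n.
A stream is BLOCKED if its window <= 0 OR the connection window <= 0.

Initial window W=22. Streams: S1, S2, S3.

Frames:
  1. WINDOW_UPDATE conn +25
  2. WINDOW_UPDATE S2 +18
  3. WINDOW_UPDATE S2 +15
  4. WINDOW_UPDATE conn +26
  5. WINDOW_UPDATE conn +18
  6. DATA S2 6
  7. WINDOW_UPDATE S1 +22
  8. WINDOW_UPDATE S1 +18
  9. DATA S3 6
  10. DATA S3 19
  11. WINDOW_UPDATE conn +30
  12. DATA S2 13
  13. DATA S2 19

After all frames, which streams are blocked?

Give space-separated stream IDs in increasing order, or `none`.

Answer: S3

Derivation:
Op 1: conn=47 S1=22 S2=22 S3=22 blocked=[]
Op 2: conn=47 S1=22 S2=40 S3=22 blocked=[]
Op 3: conn=47 S1=22 S2=55 S3=22 blocked=[]
Op 4: conn=73 S1=22 S2=55 S3=22 blocked=[]
Op 5: conn=91 S1=22 S2=55 S3=22 blocked=[]
Op 6: conn=85 S1=22 S2=49 S3=22 blocked=[]
Op 7: conn=85 S1=44 S2=49 S3=22 blocked=[]
Op 8: conn=85 S1=62 S2=49 S3=22 blocked=[]
Op 9: conn=79 S1=62 S2=49 S3=16 blocked=[]
Op 10: conn=60 S1=62 S2=49 S3=-3 blocked=[3]
Op 11: conn=90 S1=62 S2=49 S3=-3 blocked=[3]
Op 12: conn=77 S1=62 S2=36 S3=-3 blocked=[3]
Op 13: conn=58 S1=62 S2=17 S3=-3 blocked=[3]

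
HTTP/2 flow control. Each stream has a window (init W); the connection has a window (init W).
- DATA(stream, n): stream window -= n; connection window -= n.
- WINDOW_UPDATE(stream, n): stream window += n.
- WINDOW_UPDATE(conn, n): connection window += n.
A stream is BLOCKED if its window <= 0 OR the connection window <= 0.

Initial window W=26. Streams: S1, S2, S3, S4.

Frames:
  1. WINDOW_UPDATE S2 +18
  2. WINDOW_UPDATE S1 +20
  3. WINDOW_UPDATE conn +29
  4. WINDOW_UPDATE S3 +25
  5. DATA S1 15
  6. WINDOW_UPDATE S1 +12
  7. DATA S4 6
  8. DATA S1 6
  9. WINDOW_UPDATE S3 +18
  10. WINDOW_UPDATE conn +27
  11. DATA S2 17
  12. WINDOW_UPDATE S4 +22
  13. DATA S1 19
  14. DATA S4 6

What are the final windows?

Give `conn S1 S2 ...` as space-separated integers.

Op 1: conn=26 S1=26 S2=44 S3=26 S4=26 blocked=[]
Op 2: conn=26 S1=46 S2=44 S3=26 S4=26 blocked=[]
Op 3: conn=55 S1=46 S2=44 S3=26 S4=26 blocked=[]
Op 4: conn=55 S1=46 S2=44 S3=51 S4=26 blocked=[]
Op 5: conn=40 S1=31 S2=44 S3=51 S4=26 blocked=[]
Op 6: conn=40 S1=43 S2=44 S3=51 S4=26 blocked=[]
Op 7: conn=34 S1=43 S2=44 S3=51 S4=20 blocked=[]
Op 8: conn=28 S1=37 S2=44 S3=51 S4=20 blocked=[]
Op 9: conn=28 S1=37 S2=44 S3=69 S4=20 blocked=[]
Op 10: conn=55 S1=37 S2=44 S3=69 S4=20 blocked=[]
Op 11: conn=38 S1=37 S2=27 S3=69 S4=20 blocked=[]
Op 12: conn=38 S1=37 S2=27 S3=69 S4=42 blocked=[]
Op 13: conn=19 S1=18 S2=27 S3=69 S4=42 blocked=[]
Op 14: conn=13 S1=18 S2=27 S3=69 S4=36 blocked=[]

Answer: 13 18 27 69 36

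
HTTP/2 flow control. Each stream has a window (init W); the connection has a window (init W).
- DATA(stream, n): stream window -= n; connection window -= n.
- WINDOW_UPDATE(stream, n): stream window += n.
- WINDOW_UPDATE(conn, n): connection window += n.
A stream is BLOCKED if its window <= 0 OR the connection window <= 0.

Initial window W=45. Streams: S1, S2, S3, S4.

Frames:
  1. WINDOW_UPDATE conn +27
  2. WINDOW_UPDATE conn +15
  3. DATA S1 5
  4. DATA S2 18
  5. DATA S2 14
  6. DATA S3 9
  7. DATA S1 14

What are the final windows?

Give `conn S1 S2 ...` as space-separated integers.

Op 1: conn=72 S1=45 S2=45 S3=45 S4=45 blocked=[]
Op 2: conn=87 S1=45 S2=45 S3=45 S4=45 blocked=[]
Op 3: conn=82 S1=40 S2=45 S3=45 S4=45 blocked=[]
Op 4: conn=64 S1=40 S2=27 S3=45 S4=45 blocked=[]
Op 5: conn=50 S1=40 S2=13 S3=45 S4=45 blocked=[]
Op 6: conn=41 S1=40 S2=13 S3=36 S4=45 blocked=[]
Op 7: conn=27 S1=26 S2=13 S3=36 S4=45 blocked=[]

Answer: 27 26 13 36 45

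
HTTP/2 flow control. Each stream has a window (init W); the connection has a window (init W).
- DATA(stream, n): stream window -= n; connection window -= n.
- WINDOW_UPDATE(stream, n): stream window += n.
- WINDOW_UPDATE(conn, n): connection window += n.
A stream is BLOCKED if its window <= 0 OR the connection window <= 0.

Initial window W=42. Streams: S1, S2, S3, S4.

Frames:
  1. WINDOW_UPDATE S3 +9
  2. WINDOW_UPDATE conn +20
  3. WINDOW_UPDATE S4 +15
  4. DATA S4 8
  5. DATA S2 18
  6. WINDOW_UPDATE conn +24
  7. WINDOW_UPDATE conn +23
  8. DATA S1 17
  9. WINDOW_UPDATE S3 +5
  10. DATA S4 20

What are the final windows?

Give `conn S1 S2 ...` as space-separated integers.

Op 1: conn=42 S1=42 S2=42 S3=51 S4=42 blocked=[]
Op 2: conn=62 S1=42 S2=42 S3=51 S4=42 blocked=[]
Op 3: conn=62 S1=42 S2=42 S3=51 S4=57 blocked=[]
Op 4: conn=54 S1=42 S2=42 S3=51 S4=49 blocked=[]
Op 5: conn=36 S1=42 S2=24 S3=51 S4=49 blocked=[]
Op 6: conn=60 S1=42 S2=24 S3=51 S4=49 blocked=[]
Op 7: conn=83 S1=42 S2=24 S3=51 S4=49 blocked=[]
Op 8: conn=66 S1=25 S2=24 S3=51 S4=49 blocked=[]
Op 9: conn=66 S1=25 S2=24 S3=56 S4=49 blocked=[]
Op 10: conn=46 S1=25 S2=24 S3=56 S4=29 blocked=[]

Answer: 46 25 24 56 29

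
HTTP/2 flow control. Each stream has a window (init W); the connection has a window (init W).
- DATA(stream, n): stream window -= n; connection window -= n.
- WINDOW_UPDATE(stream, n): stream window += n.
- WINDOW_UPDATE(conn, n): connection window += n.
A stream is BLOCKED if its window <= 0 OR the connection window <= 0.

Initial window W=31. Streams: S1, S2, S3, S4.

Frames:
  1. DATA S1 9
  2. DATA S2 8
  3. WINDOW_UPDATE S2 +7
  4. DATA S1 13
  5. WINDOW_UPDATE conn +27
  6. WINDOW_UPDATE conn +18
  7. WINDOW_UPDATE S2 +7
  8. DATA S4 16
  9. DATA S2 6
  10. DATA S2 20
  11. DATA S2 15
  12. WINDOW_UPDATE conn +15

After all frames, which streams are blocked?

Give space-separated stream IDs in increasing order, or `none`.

Op 1: conn=22 S1=22 S2=31 S3=31 S4=31 blocked=[]
Op 2: conn=14 S1=22 S2=23 S3=31 S4=31 blocked=[]
Op 3: conn=14 S1=22 S2=30 S3=31 S4=31 blocked=[]
Op 4: conn=1 S1=9 S2=30 S3=31 S4=31 blocked=[]
Op 5: conn=28 S1=9 S2=30 S3=31 S4=31 blocked=[]
Op 6: conn=46 S1=9 S2=30 S3=31 S4=31 blocked=[]
Op 7: conn=46 S1=9 S2=37 S3=31 S4=31 blocked=[]
Op 8: conn=30 S1=9 S2=37 S3=31 S4=15 blocked=[]
Op 9: conn=24 S1=9 S2=31 S3=31 S4=15 blocked=[]
Op 10: conn=4 S1=9 S2=11 S3=31 S4=15 blocked=[]
Op 11: conn=-11 S1=9 S2=-4 S3=31 S4=15 blocked=[1, 2, 3, 4]
Op 12: conn=4 S1=9 S2=-4 S3=31 S4=15 blocked=[2]

Answer: S2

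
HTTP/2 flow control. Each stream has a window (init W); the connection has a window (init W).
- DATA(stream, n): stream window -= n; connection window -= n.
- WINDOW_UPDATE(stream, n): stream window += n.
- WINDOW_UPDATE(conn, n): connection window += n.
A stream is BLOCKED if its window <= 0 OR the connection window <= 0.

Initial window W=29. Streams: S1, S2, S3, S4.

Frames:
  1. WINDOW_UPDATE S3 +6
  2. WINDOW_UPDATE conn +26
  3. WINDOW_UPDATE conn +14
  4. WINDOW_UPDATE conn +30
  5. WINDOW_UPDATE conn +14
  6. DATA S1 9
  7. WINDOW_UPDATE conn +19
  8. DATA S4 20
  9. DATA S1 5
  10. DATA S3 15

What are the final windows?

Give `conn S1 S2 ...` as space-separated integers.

Answer: 83 15 29 20 9

Derivation:
Op 1: conn=29 S1=29 S2=29 S3=35 S4=29 blocked=[]
Op 2: conn=55 S1=29 S2=29 S3=35 S4=29 blocked=[]
Op 3: conn=69 S1=29 S2=29 S3=35 S4=29 blocked=[]
Op 4: conn=99 S1=29 S2=29 S3=35 S4=29 blocked=[]
Op 5: conn=113 S1=29 S2=29 S3=35 S4=29 blocked=[]
Op 6: conn=104 S1=20 S2=29 S3=35 S4=29 blocked=[]
Op 7: conn=123 S1=20 S2=29 S3=35 S4=29 blocked=[]
Op 8: conn=103 S1=20 S2=29 S3=35 S4=9 blocked=[]
Op 9: conn=98 S1=15 S2=29 S3=35 S4=9 blocked=[]
Op 10: conn=83 S1=15 S2=29 S3=20 S4=9 blocked=[]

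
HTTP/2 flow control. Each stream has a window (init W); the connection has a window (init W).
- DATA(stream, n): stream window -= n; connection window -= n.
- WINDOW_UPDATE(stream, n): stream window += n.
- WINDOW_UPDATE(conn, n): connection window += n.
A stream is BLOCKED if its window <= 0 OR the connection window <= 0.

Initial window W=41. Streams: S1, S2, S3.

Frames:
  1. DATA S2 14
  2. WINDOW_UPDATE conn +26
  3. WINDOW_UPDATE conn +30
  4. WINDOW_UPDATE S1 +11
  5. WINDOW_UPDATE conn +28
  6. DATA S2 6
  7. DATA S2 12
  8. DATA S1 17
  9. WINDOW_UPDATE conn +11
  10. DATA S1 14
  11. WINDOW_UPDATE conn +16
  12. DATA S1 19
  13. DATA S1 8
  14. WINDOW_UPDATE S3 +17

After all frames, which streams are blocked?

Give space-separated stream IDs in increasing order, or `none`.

Answer: S1

Derivation:
Op 1: conn=27 S1=41 S2=27 S3=41 blocked=[]
Op 2: conn=53 S1=41 S2=27 S3=41 blocked=[]
Op 3: conn=83 S1=41 S2=27 S3=41 blocked=[]
Op 4: conn=83 S1=52 S2=27 S3=41 blocked=[]
Op 5: conn=111 S1=52 S2=27 S3=41 blocked=[]
Op 6: conn=105 S1=52 S2=21 S3=41 blocked=[]
Op 7: conn=93 S1=52 S2=9 S3=41 blocked=[]
Op 8: conn=76 S1=35 S2=9 S3=41 blocked=[]
Op 9: conn=87 S1=35 S2=9 S3=41 blocked=[]
Op 10: conn=73 S1=21 S2=9 S3=41 blocked=[]
Op 11: conn=89 S1=21 S2=9 S3=41 blocked=[]
Op 12: conn=70 S1=2 S2=9 S3=41 blocked=[]
Op 13: conn=62 S1=-6 S2=9 S3=41 blocked=[1]
Op 14: conn=62 S1=-6 S2=9 S3=58 blocked=[1]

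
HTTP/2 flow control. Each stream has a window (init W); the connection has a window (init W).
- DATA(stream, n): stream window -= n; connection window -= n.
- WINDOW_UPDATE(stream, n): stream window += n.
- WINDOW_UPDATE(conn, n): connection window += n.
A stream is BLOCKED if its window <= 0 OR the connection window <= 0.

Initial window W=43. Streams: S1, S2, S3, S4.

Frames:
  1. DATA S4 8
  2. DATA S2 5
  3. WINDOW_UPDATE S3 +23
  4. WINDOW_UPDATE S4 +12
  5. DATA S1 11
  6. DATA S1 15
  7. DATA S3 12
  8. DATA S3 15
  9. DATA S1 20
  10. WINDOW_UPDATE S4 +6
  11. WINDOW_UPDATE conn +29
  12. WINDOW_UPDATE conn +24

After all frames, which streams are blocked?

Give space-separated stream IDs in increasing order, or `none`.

Answer: S1

Derivation:
Op 1: conn=35 S1=43 S2=43 S3=43 S4=35 blocked=[]
Op 2: conn=30 S1=43 S2=38 S3=43 S4=35 blocked=[]
Op 3: conn=30 S1=43 S2=38 S3=66 S4=35 blocked=[]
Op 4: conn=30 S1=43 S2=38 S3=66 S4=47 blocked=[]
Op 5: conn=19 S1=32 S2=38 S3=66 S4=47 blocked=[]
Op 6: conn=4 S1=17 S2=38 S3=66 S4=47 blocked=[]
Op 7: conn=-8 S1=17 S2=38 S3=54 S4=47 blocked=[1, 2, 3, 4]
Op 8: conn=-23 S1=17 S2=38 S3=39 S4=47 blocked=[1, 2, 3, 4]
Op 9: conn=-43 S1=-3 S2=38 S3=39 S4=47 blocked=[1, 2, 3, 4]
Op 10: conn=-43 S1=-3 S2=38 S3=39 S4=53 blocked=[1, 2, 3, 4]
Op 11: conn=-14 S1=-3 S2=38 S3=39 S4=53 blocked=[1, 2, 3, 4]
Op 12: conn=10 S1=-3 S2=38 S3=39 S4=53 blocked=[1]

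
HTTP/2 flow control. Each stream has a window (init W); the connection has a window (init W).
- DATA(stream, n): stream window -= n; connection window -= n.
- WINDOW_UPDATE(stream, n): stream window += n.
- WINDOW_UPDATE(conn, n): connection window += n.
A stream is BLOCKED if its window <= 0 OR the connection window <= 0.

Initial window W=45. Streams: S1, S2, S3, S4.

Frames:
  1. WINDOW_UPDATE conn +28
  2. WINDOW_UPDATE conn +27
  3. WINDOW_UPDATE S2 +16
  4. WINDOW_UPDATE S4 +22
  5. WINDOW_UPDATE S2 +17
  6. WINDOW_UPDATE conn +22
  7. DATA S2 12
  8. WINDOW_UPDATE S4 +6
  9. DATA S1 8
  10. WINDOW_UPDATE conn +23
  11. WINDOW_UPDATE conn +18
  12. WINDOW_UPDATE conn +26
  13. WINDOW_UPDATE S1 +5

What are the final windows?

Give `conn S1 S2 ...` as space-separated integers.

Op 1: conn=73 S1=45 S2=45 S3=45 S4=45 blocked=[]
Op 2: conn=100 S1=45 S2=45 S3=45 S4=45 blocked=[]
Op 3: conn=100 S1=45 S2=61 S3=45 S4=45 blocked=[]
Op 4: conn=100 S1=45 S2=61 S3=45 S4=67 blocked=[]
Op 5: conn=100 S1=45 S2=78 S3=45 S4=67 blocked=[]
Op 6: conn=122 S1=45 S2=78 S3=45 S4=67 blocked=[]
Op 7: conn=110 S1=45 S2=66 S3=45 S4=67 blocked=[]
Op 8: conn=110 S1=45 S2=66 S3=45 S4=73 blocked=[]
Op 9: conn=102 S1=37 S2=66 S3=45 S4=73 blocked=[]
Op 10: conn=125 S1=37 S2=66 S3=45 S4=73 blocked=[]
Op 11: conn=143 S1=37 S2=66 S3=45 S4=73 blocked=[]
Op 12: conn=169 S1=37 S2=66 S3=45 S4=73 blocked=[]
Op 13: conn=169 S1=42 S2=66 S3=45 S4=73 blocked=[]

Answer: 169 42 66 45 73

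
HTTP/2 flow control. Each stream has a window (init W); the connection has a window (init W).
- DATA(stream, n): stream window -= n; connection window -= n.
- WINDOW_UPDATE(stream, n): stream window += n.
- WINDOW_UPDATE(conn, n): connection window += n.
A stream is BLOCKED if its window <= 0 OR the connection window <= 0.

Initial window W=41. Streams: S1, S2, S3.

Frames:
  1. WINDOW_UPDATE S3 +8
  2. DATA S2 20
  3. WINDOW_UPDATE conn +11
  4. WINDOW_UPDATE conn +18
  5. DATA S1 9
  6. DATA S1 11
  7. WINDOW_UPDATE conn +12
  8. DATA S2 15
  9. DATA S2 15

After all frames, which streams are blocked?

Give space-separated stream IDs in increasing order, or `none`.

Answer: S2

Derivation:
Op 1: conn=41 S1=41 S2=41 S3=49 blocked=[]
Op 2: conn=21 S1=41 S2=21 S3=49 blocked=[]
Op 3: conn=32 S1=41 S2=21 S3=49 blocked=[]
Op 4: conn=50 S1=41 S2=21 S3=49 blocked=[]
Op 5: conn=41 S1=32 S2=21 S3=49 blocked=[]
Op 6: conn=30 S1=21 S2=21 S3=49 blocked=[]
Op 7: conn=42 S1=21 S2=21 S3=49 blocked=[]
Op 8: conn=27 S1=21 S2=6 S3=49 blocked=[]
Op 9: conn=12 S1=21 S2=-9 S3=49 blocked=[2]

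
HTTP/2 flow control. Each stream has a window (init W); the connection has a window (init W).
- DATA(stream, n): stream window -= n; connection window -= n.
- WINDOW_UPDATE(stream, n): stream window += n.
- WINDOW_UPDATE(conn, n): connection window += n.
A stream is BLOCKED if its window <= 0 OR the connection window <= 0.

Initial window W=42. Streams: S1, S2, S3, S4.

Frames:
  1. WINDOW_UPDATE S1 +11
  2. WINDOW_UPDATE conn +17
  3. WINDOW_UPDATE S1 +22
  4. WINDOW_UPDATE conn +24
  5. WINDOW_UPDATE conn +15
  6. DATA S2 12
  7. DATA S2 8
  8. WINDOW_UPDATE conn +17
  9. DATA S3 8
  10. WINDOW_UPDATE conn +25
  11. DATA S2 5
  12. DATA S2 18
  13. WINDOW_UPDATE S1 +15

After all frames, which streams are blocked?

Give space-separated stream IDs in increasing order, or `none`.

Answer: S2

Derivation:
Op 1: conn=42 S1=53 S2=42 S3=42 S4=42 blocked=[]
Op 2: conn=59 S1=53 S2=42 S3=42 S4=42 blocked=[]
Op 3: conn=59 S1=75 S2=42 S3=42 S4=42 blocked=[]
Op 4: conn=83 S1=75 S2=42 S3=42 S4=42 blocked=[]
Op 5: conn=98 S1=75 S2=42 S3=42 S4=42 blocked=[]
Op 6: conn=86 S1=75 S2=30 S3=42 S4=42 blocked=[]
Op 7: conn=78 S1=75 S2=22 S3=42 S4=42 blocked=[]
Op 8: conn=95 S1=75 S2=22 S3=42 S4=42 blocked=[]
Op 9: conn=87 S1=75 S2=22 S3=34 S4=42 blocked=[]
Op 10: conn=112 S1=75 S2=22 S3=34 S4=42 blocked=[]
Op 11: conn=107 S1=75 S2=17 S3=34 S4=42 blocked=[]
Op 12: conn=89 S1=75 S2=-1 S3=34 S4=42 blocked=[2]
Op 13: conn=89 S1=90 S2=-1 S3=34 S4=42 blocked=[2]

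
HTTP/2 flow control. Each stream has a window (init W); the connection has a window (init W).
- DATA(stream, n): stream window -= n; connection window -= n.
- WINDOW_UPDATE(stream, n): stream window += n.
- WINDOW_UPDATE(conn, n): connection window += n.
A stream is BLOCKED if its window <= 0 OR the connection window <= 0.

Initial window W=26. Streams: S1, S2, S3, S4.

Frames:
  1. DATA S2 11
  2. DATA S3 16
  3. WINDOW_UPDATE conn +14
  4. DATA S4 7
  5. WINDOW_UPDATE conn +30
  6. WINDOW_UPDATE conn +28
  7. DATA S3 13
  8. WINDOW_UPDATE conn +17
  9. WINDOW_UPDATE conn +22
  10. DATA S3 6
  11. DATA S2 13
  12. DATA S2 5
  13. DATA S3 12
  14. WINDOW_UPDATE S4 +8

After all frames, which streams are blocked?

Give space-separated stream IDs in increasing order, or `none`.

Answer: S2 S3

Derivation:
Op 1: conn=15 S1=26 S2=15 S3=26 S4=26 blocked=[]
Op 2: conn=-1 S1=26 S2=15 S3=10 S4=26 blocked=[1, 2, 3, 4]
Op 3: conn=13 S1=26 S2=15 S3=10 S4=26 blocked=[]
Op 4: conn=6 S1=26 S2=15 S3=10 S4=19 blocked=[]
Op 5: conn=36 S1=26 S2=15 S3=10 S4=19 blocked=[]
Op 6: conn=64 S1=26 S2=15 S3=10 S4=19 blocked=[]
Op 7: conn=51 S1=26 S2=15 S3=-3 S4=19 blocked=[3]
Op 8: conn=68 S1=26 S2=15 S3=-3 S4=19 blocked=[3]
Op 9: conn=90 S1=26 S2=15 S3=-3 S4=19 blocked=[3]
Op 10: conn=84 S1=26 S2=15 S3=-9 S4=19 blocked=[3]
Op 11: conn=71 S1=26 S2=2 S3=-9 S4=19 blocked=[3]
Op 12: conn=66 S1=26 S2=-3 S3=-9 S4=19 blocked=[2, 3]
Op 13: conn=54 S1=26 S2=-3 S3=-21 S4=19 blocked=[2, 3]
Op 14: conn=54 S1=26 S2=-3 S3=-21 S4=27 blocked=[2, 3]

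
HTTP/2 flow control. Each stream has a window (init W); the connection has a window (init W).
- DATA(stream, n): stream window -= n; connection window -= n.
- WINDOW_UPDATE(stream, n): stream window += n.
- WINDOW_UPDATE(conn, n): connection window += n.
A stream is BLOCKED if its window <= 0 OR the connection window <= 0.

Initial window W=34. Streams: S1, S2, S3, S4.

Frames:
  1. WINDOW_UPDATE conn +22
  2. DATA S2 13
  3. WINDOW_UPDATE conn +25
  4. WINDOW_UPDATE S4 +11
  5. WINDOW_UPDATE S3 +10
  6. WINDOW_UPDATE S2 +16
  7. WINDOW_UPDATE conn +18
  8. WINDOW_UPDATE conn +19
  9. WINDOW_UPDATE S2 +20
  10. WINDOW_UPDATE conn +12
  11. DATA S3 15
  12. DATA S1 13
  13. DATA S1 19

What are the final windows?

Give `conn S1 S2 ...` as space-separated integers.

Answer: 70 2 57 29 45

Derivation:
Op 1: conn=56 S1=34 S2=34 S3=34 S4=34 blocked=[]
Op 2: conn=43 S1=34 S2=21 S3=34 S4=34 blocked=[]
Op 3: conn=68 S1=34 S2=21 S3=34 S4=34 blocked=[]
Op 4: conn=68 S1=34 S2=21 S3=34 S4=45 blocked=[]
Op 5: conn=68 S1=34 S2=21 S3=44 S4=45 blocked=[]
Op 6: conn=68 S1=34 S2=37 S3=44 S4=45 blocked=[]
Op 7: conn=86 S1=34 S2=37 S3=44 S4=45 blocked=[]
Op 8: conn=105 S1=34 S2=37 S3=44 S4=45 blocked=[]
Op 9: conn=105 S1=34 S2=57 S3=44 S4=45 blocked=[]
Op 10: conn=117 S1=34 S2=57 S3=44 S4=45 blocked=[]
Op 11: conn=102 S1=34 S2=57 S3=29 S4=45 blocked=[]
Op 12: conn=89 S1=21 S2=57 S3=29 S4=45 blocked=[]
Op 13: conn=70 S1=2 S2=57 S3=29 S4=45 blocked=[]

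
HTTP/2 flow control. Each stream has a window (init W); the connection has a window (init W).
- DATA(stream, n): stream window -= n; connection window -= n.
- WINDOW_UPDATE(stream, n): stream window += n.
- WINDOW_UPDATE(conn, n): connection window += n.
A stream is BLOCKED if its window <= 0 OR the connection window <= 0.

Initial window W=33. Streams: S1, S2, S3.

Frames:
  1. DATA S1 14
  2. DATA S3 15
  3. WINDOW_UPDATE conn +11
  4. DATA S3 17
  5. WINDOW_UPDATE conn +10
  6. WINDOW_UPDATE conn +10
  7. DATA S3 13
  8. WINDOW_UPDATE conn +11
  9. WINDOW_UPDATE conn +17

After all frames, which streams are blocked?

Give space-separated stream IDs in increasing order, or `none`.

Answer: S3

Derivation:
Op 1: conn=19 S1=19 S2=33 S3=33 blocked=[]
Op 2: conn=4 S1=19 S2=33 S3=18 blocked=[]
Op 3: conn=15 S1=19 S2=33 S3=18 blocked=[]
Op 4: conn=-2 S1=19 S2=33 S3=1 blocked=[1, 2, 3]
Op 5: conn=8 S1=19 S2=33 S3=1 blocked=[]
Op 6: conn=18 S1=19 S2=33 S3=1 blocked=[]
Op 7: conn=5 S1=19 S2=33 S3=-12 blocked=[3]
Op 8: conn=16 S1=19 S2=33 S3=-12 blocked=[3]
Op 9: conn=33 S1=19 S2=33 S3=-12 blocked=[3]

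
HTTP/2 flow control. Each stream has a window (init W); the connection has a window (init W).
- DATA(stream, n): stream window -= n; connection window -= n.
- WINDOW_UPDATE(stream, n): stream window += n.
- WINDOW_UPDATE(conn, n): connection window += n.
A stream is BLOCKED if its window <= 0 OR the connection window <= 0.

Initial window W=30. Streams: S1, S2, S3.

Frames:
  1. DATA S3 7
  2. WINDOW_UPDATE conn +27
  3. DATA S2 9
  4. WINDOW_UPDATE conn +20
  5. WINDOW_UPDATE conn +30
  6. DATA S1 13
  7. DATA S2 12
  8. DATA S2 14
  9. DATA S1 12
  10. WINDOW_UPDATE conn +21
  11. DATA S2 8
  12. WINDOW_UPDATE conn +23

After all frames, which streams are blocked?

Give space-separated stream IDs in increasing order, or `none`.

Op 1: conn=23 S1=30 S2=30 S3=23 blocked=[]
Op 2: conn=50 S1=30 S2=30 S3=23 blocked=[]
Op 3: conn=41 S1=30 S2=21 S3=23 blocked=[]
Op 4: conn=61 S1=30 S2=21 S3=23 blocked=[]
Op 5: conn=91 S1=30 S2=21 S3=23 blocked=[]
Op 6: conn=78 S1=17 S2=21 S3=23 blocked=[]
Op 7: conn=66 S1=17 S2=9 S3=23 blocked=[]
Op 8: conn=52 S1=17 S2=-5 S3=23 blocked=[2]
Op 9: conn=40 S1=5 S2=-5 S3=23 blocked=[2]
Op 10: conn=61 S1=5 S2=-5 S3=23 blocked=[2]
Op 11: conn=53 S1=5 S2=-13 S3=23 blocked=[2]
Op 12: conn=76 S1=5 S2=-13 S3=23 blocked=[2]

Answer: S2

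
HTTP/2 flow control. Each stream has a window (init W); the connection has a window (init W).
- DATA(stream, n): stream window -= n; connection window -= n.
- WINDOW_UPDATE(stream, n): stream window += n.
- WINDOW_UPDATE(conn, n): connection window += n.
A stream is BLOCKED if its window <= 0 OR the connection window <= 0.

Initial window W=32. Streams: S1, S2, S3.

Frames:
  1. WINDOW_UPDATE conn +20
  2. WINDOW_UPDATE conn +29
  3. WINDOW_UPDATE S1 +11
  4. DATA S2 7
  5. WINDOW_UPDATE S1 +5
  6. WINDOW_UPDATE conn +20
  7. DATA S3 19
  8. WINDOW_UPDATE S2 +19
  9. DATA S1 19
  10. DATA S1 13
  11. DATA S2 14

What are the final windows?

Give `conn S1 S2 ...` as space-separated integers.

Answer: 29 16 30 13

Derivation:
Op 1: conn=52 S1=32 S2=32 S3=32 blocked=[]
Op 2: conn=81 S1=32 S2=32 S3=32 blocked=[]
Op 3: conn=81 S1=43 S2=32 S3=32 blocked=[]
Op 4: conn=74 S1=43 S2=25 S3=32 blocked=[]
Op 5: conn=74 S1=48 S2=25 S3=32 blocked=[]
Op 6: conn=94 S1=48 S2=25 S3=32 blocked=[]
Op 7: conn=75 S1=48 S2=25 S3=13 blocked=[]
Op 8: conn=75 S1=48 S2=44 S3=13 blocked=[]
Op 9: conn=56 S1=29 S2=44 S3=13 blocked=[]
Op 10: conn=43 S1=16 S2=44 S3=13 blocked=[]
Op 11: conn=29 S1=16 S2=30 S3=13 blocked=[]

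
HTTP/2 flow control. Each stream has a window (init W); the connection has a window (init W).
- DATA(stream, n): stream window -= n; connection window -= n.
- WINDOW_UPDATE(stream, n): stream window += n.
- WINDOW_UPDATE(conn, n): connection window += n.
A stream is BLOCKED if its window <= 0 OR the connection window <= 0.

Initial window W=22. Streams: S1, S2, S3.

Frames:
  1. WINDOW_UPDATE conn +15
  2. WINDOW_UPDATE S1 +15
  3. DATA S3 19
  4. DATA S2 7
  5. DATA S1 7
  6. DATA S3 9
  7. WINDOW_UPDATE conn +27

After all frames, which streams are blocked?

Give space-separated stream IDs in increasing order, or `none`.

Answer: S3

Derivation:
Op 1: conn=37 S1=22 S2=22 S3=22 blocked=[]
Op 2: conn=37 S1=37 S2=22 S3=22 blocked=[]
Op 3: conn=18 S1=37 S2=22 S3=3 blocked=[]
Op 4: conn=11 S1=37 S2=15 S3=3 blocked=[]
Op 5: conn=4 S1=30 S2=15 S3=3 blocked=[]
Op 6: conn=-5 S1=30 S2=15 S3=-6 blocked=[1, 2, 3]
Op 7: conn=22 S1=30 S2=15 S3=-6 blocked=[3]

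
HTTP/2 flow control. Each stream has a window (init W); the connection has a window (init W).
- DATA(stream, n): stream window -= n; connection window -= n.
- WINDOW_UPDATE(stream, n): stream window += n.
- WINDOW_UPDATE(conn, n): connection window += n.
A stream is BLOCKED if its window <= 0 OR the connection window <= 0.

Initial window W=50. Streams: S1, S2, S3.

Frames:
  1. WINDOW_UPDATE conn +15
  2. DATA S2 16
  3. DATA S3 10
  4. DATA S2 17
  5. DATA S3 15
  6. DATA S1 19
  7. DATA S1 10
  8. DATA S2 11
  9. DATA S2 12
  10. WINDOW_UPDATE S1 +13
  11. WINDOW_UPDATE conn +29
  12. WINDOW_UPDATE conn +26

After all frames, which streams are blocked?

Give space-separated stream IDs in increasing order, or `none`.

Answer: S2

Derivation:
Op 1: conn=65 S1=50 S2=50 S3=50 blocked=[]
Op 2: conn=49 S1=50 S2=34 S3=50 blocked=[]
Op 3: conn=39 S1=50 S2=34 S3=40 blocked=[]
Op 4: conn=22 S1=50 S2=17 S3=40 blocked=[]
Op 5: conn=7 S1=50 S2=17 S3=25 blocked=[]
Op 6: conn=-12 S1=31 S2=17 S3=25 blocked=[1, 2, 3]
Op 7: conn=-22 S1=21 S2=17 S3=25 blocked=[1, 2, 3]
Op 8: conn=-33 S1=21 S2=6 S3=25 blocked=[1, 2, 3]
Op 9: conn=-45 S1=21 S2=-6 S3=25 blocked=[1, 2, 3]
Op 10: conn=-45 S1=34 S2=-6 S3=25 blocked=[1, 2, 3]
Op 11: conn=-16 S1=34 S2=-6 S3=25 blocked=[1, 2, 3]
Op 12: conn=10 S1=34 S2=-6 S3=25 blocked=[2]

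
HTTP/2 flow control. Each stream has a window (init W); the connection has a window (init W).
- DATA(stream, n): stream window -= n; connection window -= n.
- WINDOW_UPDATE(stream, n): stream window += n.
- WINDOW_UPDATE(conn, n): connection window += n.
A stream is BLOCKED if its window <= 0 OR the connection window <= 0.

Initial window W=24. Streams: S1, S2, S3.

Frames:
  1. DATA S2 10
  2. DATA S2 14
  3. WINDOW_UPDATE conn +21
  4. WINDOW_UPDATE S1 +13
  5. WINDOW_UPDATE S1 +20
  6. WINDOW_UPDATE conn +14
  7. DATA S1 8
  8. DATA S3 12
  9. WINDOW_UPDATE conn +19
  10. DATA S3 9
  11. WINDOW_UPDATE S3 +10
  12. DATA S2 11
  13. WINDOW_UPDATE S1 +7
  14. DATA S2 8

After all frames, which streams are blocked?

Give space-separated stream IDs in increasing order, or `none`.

Op 1: conn=14 S1=24 S2=14 S3=24 blocked=[]
Op 2: conn=0 S1=24 S2=0 S3=24 blocked=[1, 2, 3]
Op 3: conn=21 S1=24 S2=0 S3=24 blocked=[2]
Op 4: conn=21 S1=37 S2=0 S3=24 blocked=[2]
Op 5: conn=21 S1=57 S2=0 S3=24 blocked=[2]
Op 6: conn=35 S1=57 S2=0 S3=24 blocked=[2]
Op 7: conn=27 S1=49 S2=0 S3=24 blocked=[2]
Op 8: conn=15 S1=49 S2=0 S3=12 blocked=[2]
Op 9: conn=34 S1=49 S2=0 S3=12 blocked=[2]
Op 10: conn=25 S1=49 S2=0 S3=3 blocked=[2]
Op 11: conn=25 S1=49 S2=0 S3=13 blocked=[2]
Op 12: conn=14 S1=49 S2=-11 S3=13 blocked=[2]
Op 13: conn=14 S1=56 S2=-11 S3=13 blocked=[2]
Op 14: conn=6 S1=56 S2=-19 S3=13 blocked=[2]

Answer: S2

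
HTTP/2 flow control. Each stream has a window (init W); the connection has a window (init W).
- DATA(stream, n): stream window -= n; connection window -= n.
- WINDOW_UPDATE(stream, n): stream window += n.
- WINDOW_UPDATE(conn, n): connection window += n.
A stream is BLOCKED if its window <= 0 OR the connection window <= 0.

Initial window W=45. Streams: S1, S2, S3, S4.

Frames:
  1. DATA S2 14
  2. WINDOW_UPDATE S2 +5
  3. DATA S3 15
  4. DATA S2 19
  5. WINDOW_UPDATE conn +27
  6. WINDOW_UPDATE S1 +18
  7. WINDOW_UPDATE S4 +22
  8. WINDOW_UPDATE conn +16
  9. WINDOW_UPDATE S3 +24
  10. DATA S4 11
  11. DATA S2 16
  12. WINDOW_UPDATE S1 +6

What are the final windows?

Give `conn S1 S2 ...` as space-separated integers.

Op 1: conn=31 S1=45 S2=31 S3=45 S4=45 blocked=[]
Op 2: conn=31 S1=45 S2=36 S3=45 S4=45 blocked=[]
Op 3: conn=16 S1=45 S2=36 S3=30 S4=45 blocked=[]
Op 4: conn=-3 S1=45 S2=17 S3=30 S4=45 blocked=[1, 2, 3, 4]
Op 5: conn=24 S1=45 S2=17 S3=30 S4=45 blocked=[]
Op 6: conn=24 S1=63 S2=17 S3=30 S4=45 blocked=[]
Op 7: conn=24 S1=63 S2=17 S3=30 S4=67 blocked=[]
Op 8: conn=40 S1=63 S2=17 S3=30 S4=67 blocked=[]
Op 9: conn=40 S1=63 S2=17 S3=54 S4=67 blocked=[]
Op 10: conn=29 S1=63 S2=17 S3=54 S4=56 blocked=[]
Op 11: conn=13 S1=63 S2=1 S3=54 S4=56 blocked=[]
Op 12: conn=13 S1=69 S2=1 S3=54 S4=56 blocked=[]

Answer: 13 69 1 54 56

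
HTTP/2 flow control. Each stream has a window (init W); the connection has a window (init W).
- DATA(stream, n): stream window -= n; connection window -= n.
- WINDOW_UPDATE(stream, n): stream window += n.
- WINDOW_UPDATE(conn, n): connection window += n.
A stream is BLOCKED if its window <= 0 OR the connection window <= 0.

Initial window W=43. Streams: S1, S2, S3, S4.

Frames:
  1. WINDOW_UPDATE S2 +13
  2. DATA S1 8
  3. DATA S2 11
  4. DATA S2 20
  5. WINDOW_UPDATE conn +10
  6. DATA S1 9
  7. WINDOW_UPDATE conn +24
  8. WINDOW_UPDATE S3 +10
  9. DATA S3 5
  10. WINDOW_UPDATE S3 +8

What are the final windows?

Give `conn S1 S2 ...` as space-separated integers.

Op 1: conn=43 S1=43 S2=56 S3=43 S4=43 blocked=[]
Op 2: conn=35 S1=35 S2=56 S3=43 S4=43 blocked=[]
Op 3: conn=24 S1=35 S2=45 S3=43 S4=43 blocked=[]
Op 4: conn=4 S1=35 S2=25 S3=43 S4=43 blocked=[]
Op 5: conn=14 S1=35 S2=25 S3=43 S4=43 blocked=[]
Op 6: conn=5 S1=26 S2=25 S3=43 S4=43 blocked=[]
Op 7: conn=29 S1=26 S2=25 S3=43 S4=43 blocked=[]
Op 8: conn=29 S1=26 S2=25 S3=53 S4=43 blocked=[]
Op 9: conn=24 S1=26 S2=25 S3=48 S4=43 blocked=[]
Op 10: conn=24 S1=26 S2=25 S3=56 S4=43 blocked=[]

Answer: 24 26 25 56 43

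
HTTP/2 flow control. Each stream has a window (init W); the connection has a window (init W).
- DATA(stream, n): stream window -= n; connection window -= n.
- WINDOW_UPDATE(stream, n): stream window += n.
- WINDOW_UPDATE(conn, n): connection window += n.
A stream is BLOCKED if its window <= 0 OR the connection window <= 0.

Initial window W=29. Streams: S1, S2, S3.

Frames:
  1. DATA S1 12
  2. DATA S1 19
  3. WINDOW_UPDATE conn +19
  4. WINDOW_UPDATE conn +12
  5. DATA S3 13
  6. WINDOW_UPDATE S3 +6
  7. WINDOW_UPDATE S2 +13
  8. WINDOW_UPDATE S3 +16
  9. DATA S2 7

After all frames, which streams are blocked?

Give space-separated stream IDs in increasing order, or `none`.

Answer: S1

Derivation:
Op 1: conn=17 S1=17 S2=29 S3=29 blocked=[]
Op 2: conn=-2 S1=-2 S2=29 S3=29 blocked=[1, 2, 3]
Op 3: conn=17 S1=-2 S2=29 S3=29 blocked=[1]
Op 4: conn=29 S1=-2 S2=29 S3=29 blocked=[1]
Op 5: conn=16 S1=-2 S2=29 S3=16 blocked=[1]
Op 6: conn=16 S1=-2 S2=29 S3=22 blocked=[1]
Op 7: conn=16 S1=-2 S2=42 S3=22 blocked=[1]
Op 8: conn=16 S1=-2 S2=42 S3=38 blocked=[1]
Op 9: conn=9 S1=-2 S2=35 S3=38 blocked=[1]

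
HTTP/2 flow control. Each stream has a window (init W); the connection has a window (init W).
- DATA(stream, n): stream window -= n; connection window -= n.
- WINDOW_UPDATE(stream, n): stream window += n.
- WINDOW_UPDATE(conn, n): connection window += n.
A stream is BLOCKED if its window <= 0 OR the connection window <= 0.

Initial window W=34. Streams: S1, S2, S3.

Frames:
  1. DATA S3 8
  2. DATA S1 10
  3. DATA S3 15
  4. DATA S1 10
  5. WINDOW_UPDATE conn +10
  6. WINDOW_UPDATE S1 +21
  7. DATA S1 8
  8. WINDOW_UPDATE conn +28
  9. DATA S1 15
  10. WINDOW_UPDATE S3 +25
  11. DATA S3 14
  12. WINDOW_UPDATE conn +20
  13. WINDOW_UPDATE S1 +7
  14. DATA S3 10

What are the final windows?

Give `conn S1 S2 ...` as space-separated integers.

Op 1: conn=26 S1=34 S2=34 S3=26 blocked=[]
Op 2: conn=16 S1=24 S2=34 S3=26 blocked=[]
Op 3: conn=1 S1=24 S2=34 S3=11 blocked=[]
Op 4: conn=-9 S1=14 S2=34 S3=11 blocked=[1, 2, 3]
Op 5: conn=1 S1=14 S2=34 S3=11 blocked=[]
Op 6: conn=1 S1=35 S2=34 S3=11 blocked=[]
Op 7: conn=-7 S1=27 S2=34 S3=11 blocked=[1, 2, 3]
Op 8: conn=21 S1=27 S2=34 S3=11 blocked=[]
Op 9: conn=6 S1=12 S2=34 S3=11 blocked=[]
Op 10: conn=6 S1=12 S2=34 S3=36 blocked=[]
Op 11: conn=-8 S1=12 S2=34 S3=22 blocked=[1, 2, 3]
Op 12: conn=12 S1=12 S2=34 S3=22 blocked=[]
Op 13: conn=12 S1=19 S2=34 S3=22 blocked=[]
Op 14: conn=2 S1=19 S2=34 S3=12 blocked=[]

Answer: 2 19 34 12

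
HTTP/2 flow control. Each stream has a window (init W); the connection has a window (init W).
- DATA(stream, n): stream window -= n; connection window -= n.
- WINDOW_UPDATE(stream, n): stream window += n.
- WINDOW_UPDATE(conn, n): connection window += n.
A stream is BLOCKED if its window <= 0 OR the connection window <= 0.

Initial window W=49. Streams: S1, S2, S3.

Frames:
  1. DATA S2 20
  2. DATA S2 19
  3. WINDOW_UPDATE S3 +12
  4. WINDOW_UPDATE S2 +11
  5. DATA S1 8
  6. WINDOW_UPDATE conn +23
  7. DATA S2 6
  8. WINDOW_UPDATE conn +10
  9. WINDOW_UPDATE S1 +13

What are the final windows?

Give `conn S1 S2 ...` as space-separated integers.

Answer: 29 54 15 61

Derivation:
Op 1: conn=29 S1=49 S2=29 S3=49 blocked=[]
Op 2: conn=10 S1=49 S2=10 S3=49 blocked=[]
Op 3: conn=10 S1=49 S2=10 S3=61 blocked=[]
Op 4: conn=10 S1=49 S2=21 S3=61 blocked=[]
Op 5: conn=2 S1=41 S2=21 S3=61 blocked=[]
Op 6: conn=25 S1=41 S2=21 S3=61 blocked=[]
Op 7: conn=19 S1=41 S2=15 S3=61 blocked=[]
Op 8: conn=29 S1=41 S2=15 S3=61 blocked=[]
Op 9: conn=29 S1=54 S2=15 S3=61 blocked=[]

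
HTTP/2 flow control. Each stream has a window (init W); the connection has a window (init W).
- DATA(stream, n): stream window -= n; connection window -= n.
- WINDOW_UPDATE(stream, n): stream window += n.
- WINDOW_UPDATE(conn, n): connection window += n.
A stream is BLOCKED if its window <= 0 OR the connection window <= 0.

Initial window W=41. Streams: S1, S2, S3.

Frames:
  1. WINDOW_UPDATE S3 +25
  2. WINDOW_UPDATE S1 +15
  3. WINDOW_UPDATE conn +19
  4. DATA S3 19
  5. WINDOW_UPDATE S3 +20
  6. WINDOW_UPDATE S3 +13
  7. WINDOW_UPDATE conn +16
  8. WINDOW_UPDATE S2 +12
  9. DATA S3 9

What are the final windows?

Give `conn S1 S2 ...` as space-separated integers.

Answer: 48 56 53 71

Derivation:
Op 1: conn=41 S1=41 S2=41 S3=66 blocked=[]
Op 2: conn=41 S1=56 S2=41 S3=66 blocked=[]
Op 3: conn=60 S1=56 S2=41 S3=66 blocked=[]
Op 4: conn=41 S1=56 S2=41 S3=47 blocked=[]
Op 5: conn=41 S1=56 S2=41 S3=67 blocked=[]
Op 6: conn=41 S1=56 S2=41 S3=80 blocked=[]
Op 7: conn=57 S1=56 S2=41 S3=80 blocked=[]
Op 8: conn=57 S1=56 S2=53 S3=80 blocked=[]
Op 9: conn=48 S1=56 S2=53 S3=71 blocked=[]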